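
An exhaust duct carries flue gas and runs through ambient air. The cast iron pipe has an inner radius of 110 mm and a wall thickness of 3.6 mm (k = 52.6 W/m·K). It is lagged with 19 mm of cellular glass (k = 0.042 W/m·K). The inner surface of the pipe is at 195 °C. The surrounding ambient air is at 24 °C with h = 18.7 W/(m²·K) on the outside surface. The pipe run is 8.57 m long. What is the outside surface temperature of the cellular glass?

T ≈ 40.9 °C

Radial resistances (cylindrical: R_cond = ln(r_o/r_i)/(2πkL), R_conv = 1/(h·2πrL)):
R_cast iron pipe wall = ln(113.6/110)/(2π×52.6×8.57) = 1.137×10^-5 K/W
R_cellular glass = ln(132.6/113.6)/(2π×0.042×8.57) = 0.06838 K/W
R_outer film = 1/(h_o·2πr_oL) = 1/(18.7×2π×0.1326×8.57) = 0.00749 K/W
R_total = 0.07588 K/W
Q = ΔT/R_total = 171/0.07588
Q = 2250 W
T_interface = T_inner − Q·ΣR(inner→interface) = 195 − 2250×0.06839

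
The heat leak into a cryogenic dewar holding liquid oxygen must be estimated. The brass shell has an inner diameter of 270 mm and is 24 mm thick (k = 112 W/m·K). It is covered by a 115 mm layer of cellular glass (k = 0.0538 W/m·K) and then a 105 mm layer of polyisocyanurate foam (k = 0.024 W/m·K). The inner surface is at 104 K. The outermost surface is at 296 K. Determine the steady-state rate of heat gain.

Spherical conduction: R = (1/r_in − 1/r_out)/(4πk) per layer; series-sum.
R_brass shell = (1/0.135 − 1/0.159)/(4π×112) = 7.944×10^-4 K/W
R_cellular glass = (1/0.159 − 1/0.274)/(4π×0.0538) = 3.904 K/W
R_polyisocyanurate foam = (1/0.274 − 1/0.379)/(4π×0.024) = 3.353 K/W
R_total = 7.258 K/W
Q = ΔT/R_total = 192/7.258

Q ≈ 26.5 W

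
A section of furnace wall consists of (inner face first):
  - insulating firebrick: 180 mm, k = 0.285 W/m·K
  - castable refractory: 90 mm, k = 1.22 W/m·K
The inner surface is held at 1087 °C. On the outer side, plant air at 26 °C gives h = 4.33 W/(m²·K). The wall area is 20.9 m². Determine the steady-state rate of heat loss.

Q ≈ 23700 W

Using the resistance-network approach (series):
R_insulating firebrick = L/(kA) = 0.18/(0.285×20.9) = 0.03022 K/W
R_castable refractory = L/(kA) = 0.09/(1.22×20.9) = 0.00353 K/W
R_outer film = 1/(h_o·A) = 1/(4.33×20.9) = 0.01105 K/W
R_total = 0.0448 K/W
Q = ΔT / R_total = 1061 / 0.0448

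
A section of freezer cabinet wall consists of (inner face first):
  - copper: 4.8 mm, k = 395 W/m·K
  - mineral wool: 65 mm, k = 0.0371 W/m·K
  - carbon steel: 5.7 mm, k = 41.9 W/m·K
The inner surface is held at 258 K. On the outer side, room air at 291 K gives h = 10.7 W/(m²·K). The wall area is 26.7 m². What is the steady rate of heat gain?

Q ≈ 477 W

Treating each layer as a thermal resistance in series:
R_copper = L/(kA) = 0.0048/(395×26.7) = 4.551×10^-7 K/W
R_mineral wool = L/(kA) = 0.065/(0.0371×26.7) = 0.06562 K/W
R_carbon steel = L/(kA) = 0.0057/(41.9×26.7) = 5.095×10^-6 K/W
R_outer film = 1/(h_o·A) = 1/(10.7×26.7) = 0.0035 K/W
R_total = 0.06912 K/W
Q = ΔT / R_total = 33 / 0.06912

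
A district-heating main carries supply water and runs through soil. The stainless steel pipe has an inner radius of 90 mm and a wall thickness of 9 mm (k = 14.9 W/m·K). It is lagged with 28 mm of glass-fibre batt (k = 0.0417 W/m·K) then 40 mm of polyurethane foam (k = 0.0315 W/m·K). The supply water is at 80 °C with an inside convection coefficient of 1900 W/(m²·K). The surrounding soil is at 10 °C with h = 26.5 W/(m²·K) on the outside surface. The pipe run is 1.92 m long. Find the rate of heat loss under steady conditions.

Per-layer cylindrical resistances, series-summed:
R_inner film = 1/(h_i·2πr₁L) = 1/(1900×2π×0.09×1.92) = 4.848×10^-4 K/W
R_stainless steel pipe wall = ln(99/90)/(2π×14.9×1.92) = 5.302×10^-4 K/W
R_glass-fibre batt = ln(127/99)/(2π×0.0417×1.92) = 0.4951 K/W
R_polyurethane foam = ln(167/127)/(2π×0.0315×1.92) = 0.7205 K/W
R_outer film = 1/(h_o·2πr_oL) = 1/(26.5×2π×0.167×1.92) = 0.01873 K/W
R_total = 1.235 K/W
Q = ΔT/R_total = 70/1.235

Q ≈ 56.7 W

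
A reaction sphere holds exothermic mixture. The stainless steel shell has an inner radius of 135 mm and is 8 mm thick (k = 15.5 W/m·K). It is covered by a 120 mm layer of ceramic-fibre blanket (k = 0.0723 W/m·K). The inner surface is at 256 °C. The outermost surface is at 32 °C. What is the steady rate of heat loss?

For a spherical shell R = (1/r₁ − 1/r₂)/(4πk); film R = 1/(h·4πr²). In series:
R_stainless steel shell = (1/0.135 − 1/0.143)/(4π×15.5) = 0.002128 K/W
R_ceramic-fibre blanket = (1/0.143 − 1/0.263)/(4π×0.0723) = 3.512 K/W
R_total = 3.514 K/W
Q = ΔT/R_total = 224/3.514

Q ≈ 63.7 W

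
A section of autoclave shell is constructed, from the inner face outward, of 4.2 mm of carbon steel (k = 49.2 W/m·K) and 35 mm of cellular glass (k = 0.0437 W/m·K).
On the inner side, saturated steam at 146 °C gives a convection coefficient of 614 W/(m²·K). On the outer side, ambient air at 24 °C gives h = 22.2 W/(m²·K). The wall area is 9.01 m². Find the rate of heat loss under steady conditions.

Q ≈ 1300 W

Treating each layer as a thermal resistance in series:
R_inner film = 1/(h_i·A) = 1/(614×9.01) = 1.808×10^-4 K/W
R_carbon steel = L/(kA) = 0.0042/(49.2×9.01) = 9.475×10^-6 K/W
R_cellular glass = L/(kA) = 0.035/(0.0437×9.01) = 0.08889 K/W
R_outer film = 1/(h_o·A) = 1/(22.2×9.01) = 0.004999 K/W
R_total = 0.09408 K/W
Q = ΔT / R_total = 122 / 0.09408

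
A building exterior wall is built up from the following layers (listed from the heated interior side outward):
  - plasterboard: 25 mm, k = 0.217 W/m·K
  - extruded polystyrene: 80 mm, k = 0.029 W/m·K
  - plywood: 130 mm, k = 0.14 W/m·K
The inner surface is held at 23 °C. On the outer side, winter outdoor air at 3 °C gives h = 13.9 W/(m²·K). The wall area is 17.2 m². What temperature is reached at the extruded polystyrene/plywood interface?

T ≈ 8.16 °C

Series thermal resistances:
R_plasterboard = L/(kA) = 0.025/(0.217×17.2) = 0.006698 K/W
R_extruded polystyrene = L/(kA) = 0.08/(0.029×17.2) = 0.1604 K/W
R_plywood = L/(kA) = 0.13/(0.14×17.2) = 0.05399 K/W
R_outer film = 1/(h_o·A) = 1/(13.9×17.2) = 0.004183 K/W
R_total = 0.2253 K/W;  Q = ΔT/R_total = 20/0.2253 = 88.79 W
T_interface = T_inner − Q·ΣR(inner→interface) = 23 − 88.8×0.1671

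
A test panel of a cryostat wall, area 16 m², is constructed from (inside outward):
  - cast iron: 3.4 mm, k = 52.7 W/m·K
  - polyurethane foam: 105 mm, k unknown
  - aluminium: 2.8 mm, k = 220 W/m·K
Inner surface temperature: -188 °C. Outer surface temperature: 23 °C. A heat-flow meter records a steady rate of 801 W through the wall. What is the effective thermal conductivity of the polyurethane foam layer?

Using the resistance-network approach (series):
R_cast iron = L/(kA) = 0.0034/(52.7×16) = 4.032×10^-6 K/W
R_aluminium = L/(kA) = 0.0028/(220×16) = 7.955×10^-7 K/W
Sum of known resistances R_other = 4.828×10^-6 K/W
Total R = ΔT/Q = 211/801 = 0.2634 K/W
R_polyurethane foam = R_total − R_other = 0.2634 K/W
k = L/(R·A) = 0.105/(0.2634×16)

k ≈ 0.0249 W/(m·K)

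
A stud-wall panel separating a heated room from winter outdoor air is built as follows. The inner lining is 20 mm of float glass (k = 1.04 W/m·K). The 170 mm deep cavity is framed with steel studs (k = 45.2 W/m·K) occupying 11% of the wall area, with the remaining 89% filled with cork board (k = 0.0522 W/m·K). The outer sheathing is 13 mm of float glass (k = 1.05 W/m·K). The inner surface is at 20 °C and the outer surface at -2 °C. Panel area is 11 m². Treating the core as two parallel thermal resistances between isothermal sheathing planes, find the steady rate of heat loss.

Q ≈ 3700 W

Sheathing layers in series; stud and cavity paths in parallel between them.
R_inner = 0.02/(1.04×11) = 0.001748 K/W
R_stud  = 0.17/(45.2×0.11×11) = 0.003108 K/W
R_cav   = 0.17/(0.0522×0.89×11) = 0.3327 K/W
1/R_core = 1/R_stud + 1/R_cav → R_core = 0.00308 K/W
R_outer = 0.013/(1.05×11) = 0.001126 K/W
R_total = 0.005953 K/W
Q = ΔT/R_total = 22/0.005953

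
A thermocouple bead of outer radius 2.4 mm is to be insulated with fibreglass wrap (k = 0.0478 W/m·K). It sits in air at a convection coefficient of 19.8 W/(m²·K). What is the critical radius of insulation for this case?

r_cr ≈ 4.83 mm

For a sphere r_cr = 2k/h = 2×0.0478/19.8
r_cr = 4.83 mm; since the bare radius (2.4 mm) is below r_cr, adding a thin layer of insulation will *increase* heat loss.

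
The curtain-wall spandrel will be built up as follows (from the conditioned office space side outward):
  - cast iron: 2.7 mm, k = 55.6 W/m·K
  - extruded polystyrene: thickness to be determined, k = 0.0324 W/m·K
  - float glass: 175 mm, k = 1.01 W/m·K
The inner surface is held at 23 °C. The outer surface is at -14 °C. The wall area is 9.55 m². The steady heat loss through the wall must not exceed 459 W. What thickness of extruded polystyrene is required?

Series thermal resistances:
R_cast iron = L/(kA) = 0.0027/(55.6×9.55) = 5.085×10^-6 K/W
R_float glass = L/(kA) = 0.175/(1.01×9.55) = 0.01814 K/W
Sum of the known resistances R_other = 0.01815 K/W
Required total resistance R_tot = ΔT/Q_allow = 37/459 = 0.08061 K/W
R_extruded polystyrene = R_tot − R_other = 0.06246 K/W
L = R·k·A = 0.06246×0.0324×9.55

L ≈ 19.3 mm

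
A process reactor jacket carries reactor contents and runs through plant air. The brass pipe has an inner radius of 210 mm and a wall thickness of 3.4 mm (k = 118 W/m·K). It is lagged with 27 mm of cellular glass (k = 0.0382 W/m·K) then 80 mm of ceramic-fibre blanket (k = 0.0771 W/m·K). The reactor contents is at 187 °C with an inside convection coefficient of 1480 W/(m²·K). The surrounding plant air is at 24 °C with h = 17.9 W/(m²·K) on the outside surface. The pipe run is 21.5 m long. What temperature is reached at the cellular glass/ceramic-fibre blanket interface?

Radial resistances (cylindrical: R_cond = ln(r_o/r_i)/(2πkL), R_conv = 1/(h·2πrL)):
R_inner film = 1/(h_i·2πr₁L) = 1/(1480×2π×0.21×21.5) = 2.382×10^-5 K/W
R_brass pipe wall = ln(213.4/210)/(2π×118×21.5) = 1.008×10^-6 K/W
R_cellular glass = ln(240.4/213.4)/(2π×0.0382×21.5) = 0.02309 K/W
R_ceramic-fibre blanket = ln(320.4/240.4)/(2π×0.0771×21.5) = 0.02758 K/W
R_outer film = 1/(h_o·2πr_oL) = 1/(17.9×2π×0.3204×21.5) = 0.001291 K/W
R_total = 0.05198 K/W
Q = ΔT/R_total = 163/0.05198
Q = 3140 W
T_interface = T_inner − Q·ΣR(inner→interface) = 187 − 3140×0.02311

T ≈ 115 °C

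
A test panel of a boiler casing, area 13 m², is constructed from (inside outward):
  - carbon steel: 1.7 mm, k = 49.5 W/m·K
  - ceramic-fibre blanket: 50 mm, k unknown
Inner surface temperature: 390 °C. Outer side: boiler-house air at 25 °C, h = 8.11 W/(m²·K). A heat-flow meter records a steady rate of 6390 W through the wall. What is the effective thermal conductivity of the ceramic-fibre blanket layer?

k ≈ 0.0807 W/(m·K)

Model the wall as resistances in series:
R_carbon steel = L/(kA) = 0.0017/(49.5×13) = 2.642×10^-6 K/W
R_outer film = 1/(h_o·A) = 1/(8.11×13) = 0.009485 K/W
Sum of known resistances R_other = 0.009488 K/W
Total R = ΔT/Q = 365/6390 = 0.05712 K/W
R_ceramic-fibre blanket = R_total − R_other = 0.04763 K/W
k = L/(R·A) = 0.05/(0.04763×13)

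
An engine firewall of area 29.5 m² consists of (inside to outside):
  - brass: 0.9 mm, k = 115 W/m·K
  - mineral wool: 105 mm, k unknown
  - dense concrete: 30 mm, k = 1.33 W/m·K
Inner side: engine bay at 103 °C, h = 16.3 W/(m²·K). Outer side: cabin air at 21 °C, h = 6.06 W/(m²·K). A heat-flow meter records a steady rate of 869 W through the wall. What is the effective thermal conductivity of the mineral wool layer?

k ≈ 0.0414 W/(m·K)

Model the wall as resistances in series:
R_inner film = 1/(h_i·A) = 1/(16.3×29.5) = 0.00208 K/W
R_brass = L/(kA) = 0.0009/(115×29.5) = 2.653×10^-7 K/W
R_dense concrete = L/(kA) = 0.03/(1.33×29.5) = 7.646×10^-4 K/W
R_outer film = 1/(h_o·A) = 1/(6.06×29.5) = 0.005594 K/W
Sum of known resistances R_other = 0.008438 K/W
Total R = ΔT/Q = 82/869 = 0.09436 K/W
R_mineral wool = R_total − R_other = 0.08592 K/W
k = L/(R·A) = 0.105/(0.08592×29.5)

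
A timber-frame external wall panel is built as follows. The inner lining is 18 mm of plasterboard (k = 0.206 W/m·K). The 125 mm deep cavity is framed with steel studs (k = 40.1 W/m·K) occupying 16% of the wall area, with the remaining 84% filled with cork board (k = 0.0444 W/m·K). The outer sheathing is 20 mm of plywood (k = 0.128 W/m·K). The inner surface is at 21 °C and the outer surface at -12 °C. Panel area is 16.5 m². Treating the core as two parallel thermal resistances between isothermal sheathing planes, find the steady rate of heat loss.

Sheathing layers in series; stud and cavity paths in parallel between them.
R_inner = 0.018/(0.206×16.5) = 0.005296 K/W
R_stud  = 0.125/(40.1×0.16×16.5) = 0.001181 K/W
R_cav   = 0.125/(0.0444×0.84×16.5) = 0.2031 K/W
1/R_core = 1/R_stud + 1/R_cav → R_core = 0.001174 K/W
R_outer = 0.02/(0.128×16.5) = 0.00947 K/W
R_total = 0.01594 K/W
Q = ΔT/R_total = 33/0.01594

Q ≈ 2070 W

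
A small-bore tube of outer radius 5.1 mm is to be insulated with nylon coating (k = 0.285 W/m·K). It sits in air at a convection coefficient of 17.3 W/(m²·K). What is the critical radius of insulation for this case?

r_cr ≈ 16.5 mm

For a cylinder r_cr = k/h = 0.285/17.3
r_cr = 16.5 mm; since the bare radius (5.1 mm) is below r_cr, adding a thin layer of insulation will *increase* heat loss.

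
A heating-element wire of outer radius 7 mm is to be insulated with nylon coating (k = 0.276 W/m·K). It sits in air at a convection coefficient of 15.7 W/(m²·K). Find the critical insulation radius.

For a cylinder r_cr = k/h = 0.276/15.7
r_cr = 17.6 mm; since the bare radius (7 mm) is below r_cr, adding a thin layer of insulation will *increase* heat loss.

r_cr ≈ 17.6 mm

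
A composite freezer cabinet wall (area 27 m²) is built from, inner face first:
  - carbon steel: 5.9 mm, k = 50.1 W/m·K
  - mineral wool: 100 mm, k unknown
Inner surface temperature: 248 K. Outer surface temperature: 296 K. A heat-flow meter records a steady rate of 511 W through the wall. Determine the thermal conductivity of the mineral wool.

k ≈ 0.0394 W/(m·K)

Treating each layer as a thermal resistance in series:
R_carbon steel = L/(kA) = 0.0059/(50.1×27) = 4.362×10^-6 K/W
Sum of known resistances R_other = 4.362×10^-6 K/W
Total R = ΔT/Q = 48/511 = 0.09393 K/W
R_mineral wool = R_total − R_other = 0.09393 K/W
k = L/(R·A) = 0.1/(0.09393×27)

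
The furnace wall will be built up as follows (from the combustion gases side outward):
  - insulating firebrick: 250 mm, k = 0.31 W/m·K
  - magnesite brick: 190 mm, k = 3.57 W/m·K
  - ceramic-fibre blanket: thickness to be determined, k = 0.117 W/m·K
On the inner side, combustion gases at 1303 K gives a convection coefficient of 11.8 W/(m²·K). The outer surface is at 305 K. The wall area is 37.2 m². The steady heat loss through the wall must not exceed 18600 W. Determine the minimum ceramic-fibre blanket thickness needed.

L ≈ 123 mm

Using the resistance-network approach (series):
R_inner film = 1/(h_i·A) = 1/(11.8×37.2) = 0.002278 K/W
R_insulating firebrick = L/(kA) = 0.25/(0.31×37.2) = 0.02168 K/W
R_magnesite brick = L/(kA) = 0.19/(3.57×37.2) = 0.001431 K/W
Sum of the known resistances R_other = 0.02539 K/W
Required total resistance R_tot = ΔT/Q_allow = 998/18600 = 0.05366 K/W
R_ceramic-fibre blanket = R_tot − R_other = 0.02827 K/W
L = R·k·A = 0.02827×0.117×37.2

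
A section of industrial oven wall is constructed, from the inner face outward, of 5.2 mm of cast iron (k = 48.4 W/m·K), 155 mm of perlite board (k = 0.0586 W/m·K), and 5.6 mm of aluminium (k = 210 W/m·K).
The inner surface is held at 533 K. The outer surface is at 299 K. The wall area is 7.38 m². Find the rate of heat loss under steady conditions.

Q ≈ 653 W

Using the resistance-network approach (series):
R_cast iron = L/(kA) = 0.0052/(48.4×7.38) = 1.456×10^-5 K/W
R_perlite board = L/(kA) = 0.155/(0.0586×7.38) = 0.3584 K/W
R_aluminium = L/(kA) = 0.0056/(210×7.38) = 3.613×10^-6 K/W
R_total = 0.3584 K/W
Q = ΔT / R_total = 234 / 0.3584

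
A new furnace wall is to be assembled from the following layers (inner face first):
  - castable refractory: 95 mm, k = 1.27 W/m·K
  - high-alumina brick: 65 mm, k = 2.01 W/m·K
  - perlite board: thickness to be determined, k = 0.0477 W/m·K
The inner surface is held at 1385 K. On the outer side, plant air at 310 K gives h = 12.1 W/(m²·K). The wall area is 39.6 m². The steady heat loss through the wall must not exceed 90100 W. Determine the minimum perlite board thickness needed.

L ≈ 13.5 mm

Thermal resistances in series:
R_castable refractory = L/(kA) = 0.095/(1.27×39.6) = 0.001889 K/W
R_high-alumina brick = L/(kA) = 0.065/(2.01×39.6) = 8.166×10^-4 K/W
R_outer film = 1/(h_o·A) = 1/(12.1×39.6) = 0.002087 K/W
Sum of the known resistances R_other = 0.004793 K/W
Required total resistance R_tot = ΔT/Q_allow = 1075/90100 = 0.01193 K/W
R_perlite board = R_tot − R_other = 0.007139 K/W
L = R·k·A = 0.007139×0.0477×39.6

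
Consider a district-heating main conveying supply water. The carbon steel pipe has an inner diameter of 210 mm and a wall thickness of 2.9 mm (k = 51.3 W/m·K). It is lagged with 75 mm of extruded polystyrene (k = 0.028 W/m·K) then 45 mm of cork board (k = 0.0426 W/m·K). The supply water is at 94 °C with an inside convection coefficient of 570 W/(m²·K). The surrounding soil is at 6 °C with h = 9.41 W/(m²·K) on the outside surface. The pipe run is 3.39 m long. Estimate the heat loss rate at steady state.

Q ≈ 76.5 W

Cylindrical conduction, so R = ln(r₂/r₁)/(2πkL) per layer, in series:
R_inner film = 1/(h_i·2πr₁L) = 1/(570×2π×0.105×3.39) = 7.844×10^-4 K/W
R_carbon steel pipe wall = ln(107.9/105)/(2π×51.3×3.39) = 2.493×10^-5 K/W
R_extruded polystyrene = ln(182.9/107.9)/(2π×0.028×3.39) = 0.8849 K/W
R_cork board = ln(227.9/182.9)/(2π×0.0426×3.39) = 0.2424 K/W
R_outer film = 1/(h_o·2πr_oL) = 1/(9.41×2π×0.2279×3.39) = 0.02189 K/W
R_total = 1.15 K/W
Q = ΔT/R_total = 88/1.15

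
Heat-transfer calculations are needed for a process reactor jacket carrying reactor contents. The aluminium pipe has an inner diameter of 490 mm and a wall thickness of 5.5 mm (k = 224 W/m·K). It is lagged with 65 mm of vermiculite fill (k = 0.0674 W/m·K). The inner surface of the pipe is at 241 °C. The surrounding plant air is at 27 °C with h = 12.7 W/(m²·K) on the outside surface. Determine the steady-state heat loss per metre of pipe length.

q′ ≈ 366 W/m

Cylindrical conduction, so R = ln(r₂/r₁)/(2πkL) per layer, in series:
R_aluminium pipe wall = ln(250.5/245)/(2π×224×1) = 1.577×10^-5 K/W
R_vermiculite fill = ln(315.5/250.5)/(2π×0.0674×1) = 0.5448 K/W
R_outer film = 1/(h_o·2πr_oL) = 1/(12.7×2π×0.3155×1) = 0.03972 K/W
R_total = 0.5845 K/W
Q = ΔT/R_total = 214/0.5845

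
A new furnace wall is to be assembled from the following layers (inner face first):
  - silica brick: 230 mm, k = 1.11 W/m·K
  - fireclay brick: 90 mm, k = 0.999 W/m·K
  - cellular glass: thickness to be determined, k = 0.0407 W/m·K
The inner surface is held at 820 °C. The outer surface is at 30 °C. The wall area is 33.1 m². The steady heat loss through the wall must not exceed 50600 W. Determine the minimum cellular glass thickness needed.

L ≈ 8.93 mm

Series thermal resistances:
R_silica brick = L/(kA) = 0.23/(1.11×33.1) = 0.00626 K/W
R_fireclay brick = L/(kA) = 0.09/(0.999×33.1) = 0.002722 K/W
Sum of the known resistances R_other = 0.008982 K/W
Required total resistance R_tot = ΔT/Q_allow = 790/50600 = 0.01561 K/W
R_cellular glass = R_tot − R_other = 0.006631 K/W
L = R·k·A = 0.006631×0.0407×33.1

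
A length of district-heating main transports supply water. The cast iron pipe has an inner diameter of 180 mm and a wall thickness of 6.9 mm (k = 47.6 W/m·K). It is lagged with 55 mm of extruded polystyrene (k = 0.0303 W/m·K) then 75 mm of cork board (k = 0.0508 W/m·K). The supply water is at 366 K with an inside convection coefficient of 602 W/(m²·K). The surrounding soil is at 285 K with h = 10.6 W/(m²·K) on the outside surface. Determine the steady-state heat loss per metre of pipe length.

Treating each annulus and film as a series resistance:
R_inner film = 1/(h_i·2πr₁L) = 1/(602×2π×0.09×1) = 0.002938 K/W
R_cast iron pipe wall = ln(96.9/90)/(2π×47.6×1) = 2.47×10^-4 K/W
R_extruded polystyrene = ln(151.9/96.9)/(2π×0.0303×1) = 2.361 K/W
R_cork board = ln(226.9/151.9)/(2π×0.0508×1) = 1.257 K/W
R_outer film = 1/(h_o·2πr_oL) = 1/(10.6×2π×0.2269×1) = 0.06617 K/W
R_total = 3.688 K/W
Q = ΔT/R_total = 81/3.688

q′ ≈ 22 W/m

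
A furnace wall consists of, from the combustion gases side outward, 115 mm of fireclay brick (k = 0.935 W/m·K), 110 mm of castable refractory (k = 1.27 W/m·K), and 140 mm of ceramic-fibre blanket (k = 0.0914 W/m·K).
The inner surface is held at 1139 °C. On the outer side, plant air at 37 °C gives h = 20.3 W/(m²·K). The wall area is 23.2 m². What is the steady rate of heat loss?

Q ≈ 14300 W

Thermal resistances in series:
R_fireclay brick = L/(kA) = 0.115/(0.935×23.2) = 0.005301 K/W
R_castable refractory = L/(kA) = 0.11/(1.27×23.2) = 0.003733 K/W
R_ceramic-fibre blanket = L/(kA) = 0.14/(0.0914×23.2) = 0.06602 K/W
R_outer film = 1/(h_o·A) = 1/(20.3×23.2) = 0.002123 K/W
R_total = 0.07718 K/W
Q = ΔT / R_total = 1102 / 0.07718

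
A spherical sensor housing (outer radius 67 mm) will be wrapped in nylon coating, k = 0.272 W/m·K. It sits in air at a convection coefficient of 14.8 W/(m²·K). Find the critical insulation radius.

For a sphere r_cr = 2k/h = 2×0.272/14.8
r_cr = 36.8 mm; since the bare radius (67 mm) is above r_cr, any added insulation will reduce heat loss.

r_cr ≈ 36.8 mm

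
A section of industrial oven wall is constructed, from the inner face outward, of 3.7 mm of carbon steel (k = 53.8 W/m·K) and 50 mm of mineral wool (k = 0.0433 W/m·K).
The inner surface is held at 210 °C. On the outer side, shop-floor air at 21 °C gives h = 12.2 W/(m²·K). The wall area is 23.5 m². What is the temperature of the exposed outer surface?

T ≈ 33.5 °C

Series thermal resistances:
R_carbon steel = L/(kA) = 0.0037/(53.8×23.5) = 2.927×10^-6 K/W
R_mineral wool = L/(kA) = 0.05/(0.0433×23.5) = 0.04914 K/W
R_outer film = 1/(h_o·A) = 1/(12.2×23.5) = 0.003488 K/W
R_total = 0.05263 K/W;  Q = ΔT/R_total = 189/0.05263 = 3591 W
T_interface = T_inner − Q·ΣR(inner→interface) = 210 − 3590×0.04914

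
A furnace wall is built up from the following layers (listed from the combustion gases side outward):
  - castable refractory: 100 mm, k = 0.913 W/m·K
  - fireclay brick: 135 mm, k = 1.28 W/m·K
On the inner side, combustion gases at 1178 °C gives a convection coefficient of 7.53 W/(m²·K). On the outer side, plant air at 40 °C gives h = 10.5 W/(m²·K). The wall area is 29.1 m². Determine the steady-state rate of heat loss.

Q ≈ 74700 W

Model the wall as resistances in series:
R_inner film = 1/(h_i·A) = 1/(7.53×29.1) = 0.004564 K/W
R_castable refractory = L/(kA) = 0.1/(0.913×29.1) = 0.003764 K/W
R_fireclay brick = L/(kA) = 0.135/(1.28×29.1) = 0.003624 K/W
R_outer film = 1/(h_o·A) = 1/(10.5×29.1) = 0.003273 K/W
R_total = 0.01522 K/W
Q = ΔT / R_total = 1138 / 0.01522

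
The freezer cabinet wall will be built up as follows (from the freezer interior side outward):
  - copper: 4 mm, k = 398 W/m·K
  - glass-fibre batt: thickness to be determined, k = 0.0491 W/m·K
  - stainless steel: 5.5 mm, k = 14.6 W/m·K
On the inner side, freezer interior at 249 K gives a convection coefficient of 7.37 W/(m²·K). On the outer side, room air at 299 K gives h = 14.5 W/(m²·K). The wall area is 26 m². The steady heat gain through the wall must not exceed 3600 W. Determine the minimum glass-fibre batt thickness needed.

Treating each layer as a thermal resistance in series:
R_inner film = 1/(h_i·A) = 1/(7.37×26) = 0.005219 K/W
R_copper = L/(kA) = 0.004/(398×26) = 3.865×10^-7 K/W
R_stainless steel = L/(kA) = 0.0055/(14.6×26) = 1.449×10^-5 K/W
R_outer film = 1/(h_o·A) = 1/(14.5×26) = 0.002653 K/W
Sum of the known resistances R_other = 0.007886 K/W
Required total resistance R_tot = ΔT/Q_allow = 50/3600 = 0.01389 K/W
R_glass-fibre batt = R_tot − R_other = 0.006003 K/W
L = R·k·A = 0.006003×0.0491×26

L ≈ 7.66 mm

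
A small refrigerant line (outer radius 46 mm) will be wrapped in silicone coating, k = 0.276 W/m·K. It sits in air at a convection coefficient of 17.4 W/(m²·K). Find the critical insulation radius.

For a cylinder r_cr = k/h = 0.276/17.4
r_cr = 15.9 mm; since the bare radius (46 mm) is above r_cr, any added insulation will reduce heat loss.

r_cr ≈ 15.9 mm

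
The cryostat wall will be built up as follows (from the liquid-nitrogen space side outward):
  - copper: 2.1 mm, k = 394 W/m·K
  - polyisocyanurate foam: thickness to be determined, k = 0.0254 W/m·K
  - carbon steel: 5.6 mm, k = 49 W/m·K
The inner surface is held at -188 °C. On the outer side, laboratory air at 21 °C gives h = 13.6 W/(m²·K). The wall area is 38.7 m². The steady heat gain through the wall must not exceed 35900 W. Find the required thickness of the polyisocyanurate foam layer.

Using the resistance-network approach (series):
R_copper = L/(kA) = 0.0021/(394×38.7) = 1.377×10^-7 K/W
R_carbon steel = L/(kA) = 0.0056/(49×38.7) = 2.953×10^-6 K/W
R_outer film = 1/(h_o·A) = 1/(13.6×38.7) = 0.0019 K/W
Sum of the known resistances R_other = 0.001903 K/W
Required total resistance R_tot = ΔT/Q_allow = 209/35900 = 0.005822 K/W
R_polyisocyanurate foam = R_tot − R_other = 0.003919 K/W
L = R·k·A = 0.003919×0.0254×38.7

L ≈ 3.85 mm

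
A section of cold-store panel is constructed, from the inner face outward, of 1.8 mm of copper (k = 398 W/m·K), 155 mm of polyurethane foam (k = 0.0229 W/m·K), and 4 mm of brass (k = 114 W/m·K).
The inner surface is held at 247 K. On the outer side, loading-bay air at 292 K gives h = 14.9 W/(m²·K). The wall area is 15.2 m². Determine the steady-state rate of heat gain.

Model the wall as resistances in series:
R_copper = L/(kA) = 0.0018/(398×15.2) = 2.975×10^-7 K/W
R_polyurethane foam = L/(kA) = 0.155/(0.0229×15.2) = 0.4453 K/W
R_brass = L/(kA) = 0.004/(114×15.2) = 2.308×10^-6 K/W
R_outer film = 1/(h_o·A) = 1/(14.9×15.2) = 0.004415 K/W
R_total = 0.4497 K/W
Q = ΔT / R_total = 45 / 0.4497

Q ≈ 100 W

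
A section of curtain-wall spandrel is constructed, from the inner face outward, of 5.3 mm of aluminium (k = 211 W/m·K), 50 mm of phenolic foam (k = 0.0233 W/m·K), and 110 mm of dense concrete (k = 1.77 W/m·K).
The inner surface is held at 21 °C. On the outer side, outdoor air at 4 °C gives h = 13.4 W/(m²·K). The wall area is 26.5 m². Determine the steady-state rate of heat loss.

Q ≈ 197 W

Series thermal resistances:
R_aluminium = L/(kA) = 0.0053/(211×26.5) = 9.479×10^-7 K/W
R_phenolic foam = L/(kA) = 0.05/(0.0233×26.5) = 0.08098 K/W
R_dense concrete = L/(kA) = 0.11/(1.77×26.5) = 0.002345 K/W
R_outer film = 1/(h_o·A) = 1/(13.4×26.5) = 0.002816 K/W
R_total = 0.08614 K/W
Q = ΔT / R_total = 17 / 0.08614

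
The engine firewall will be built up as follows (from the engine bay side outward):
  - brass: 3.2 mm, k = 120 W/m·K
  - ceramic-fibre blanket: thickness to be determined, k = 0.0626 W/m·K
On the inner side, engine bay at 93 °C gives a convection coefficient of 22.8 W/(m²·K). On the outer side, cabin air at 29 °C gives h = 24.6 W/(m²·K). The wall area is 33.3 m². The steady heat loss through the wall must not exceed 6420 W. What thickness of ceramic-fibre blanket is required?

Model the wall as resistances in series:
R_inner film = 1/(h_i·A) = 1/(22.8×33.3) = 0.001317 K/W
R_brass = L/(kA) = 0.0032/(120×33.3) = 8.008×10^-7 K/W
R_outer film = 1/(h_o·A) = 1/(24.6×33.3) = 0.001221 K/W
Sum of the known resistances R_other = 0.002539 K/W
Required total resistance R_tot = ΔT/Q_allow = 64/6420 = 0.009969 K/W
R_ceramic-fibre blanket = R_tot − R_other = 0.00743 K/W
L = R·k·A = 0.00743×0.0626×33.3

L ≈ 15.5 mm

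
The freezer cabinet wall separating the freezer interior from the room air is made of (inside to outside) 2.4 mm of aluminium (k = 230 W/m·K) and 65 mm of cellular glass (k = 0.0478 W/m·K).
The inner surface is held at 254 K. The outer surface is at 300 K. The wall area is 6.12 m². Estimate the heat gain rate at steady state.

Q ≈ 207 W

Treating each layer as a thermal resistance in series:
R_aluminium = L/(kA) = 0.0024/(230×6.12) = 1.705×10^-6 K/W
R_cellular glass = L/(kA) = 0.065/(0.0478×6.12) = 0.2222 K/W
R_total = 0.2222 K/W
Q = ΔT / R_total = 46 / 0.2222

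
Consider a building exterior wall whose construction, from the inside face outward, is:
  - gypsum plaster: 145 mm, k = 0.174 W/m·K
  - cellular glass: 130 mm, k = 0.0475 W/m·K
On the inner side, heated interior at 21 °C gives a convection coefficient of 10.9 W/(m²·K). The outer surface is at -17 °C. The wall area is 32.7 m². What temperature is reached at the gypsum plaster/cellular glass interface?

T ≈ 11.4 °C

Thermal resistances in series:
R_inner film = 1/(h_i·A) = 1/(10.9×32.7) = 0.002806 K/W
R_gypsum plaster = L/(kA) = 0.145/(0.174×32.7) = 0.02548 K/W
R_cellular glass = L/(kA) = 0.13/(0.0475×32.7) = 0.0837 K/W
R_total = 0.112 K/W;  Q = ΔT/R_total = 38/0.112 = 339.3 W
T_interface = T_inner − Q·ΣR(inner→interface) = 21 − 339×0.02829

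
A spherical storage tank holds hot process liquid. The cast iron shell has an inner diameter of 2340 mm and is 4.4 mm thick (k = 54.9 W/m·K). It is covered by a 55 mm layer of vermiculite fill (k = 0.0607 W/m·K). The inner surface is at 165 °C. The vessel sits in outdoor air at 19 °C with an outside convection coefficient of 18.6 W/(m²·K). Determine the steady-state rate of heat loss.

Radial (spherical) resistances in series:
R_cast iron shell = (1/1.17 − 1/1.1744)/(4π×54.9) = 4.642×10^-6 K/W
R_vermiculite fill = (1/1.1744 − 1/1.2294)/(4π×0.0607) = 0.04994 K/W
R_outer film = 1/(h·4πr_o²) = 1/(18.6×4π×1.2294²) = 0.002831 K/W
R_total = 0.05278 K/W
Q = ΔT/R_total = 146/0.05278

Q ≈ 2770 W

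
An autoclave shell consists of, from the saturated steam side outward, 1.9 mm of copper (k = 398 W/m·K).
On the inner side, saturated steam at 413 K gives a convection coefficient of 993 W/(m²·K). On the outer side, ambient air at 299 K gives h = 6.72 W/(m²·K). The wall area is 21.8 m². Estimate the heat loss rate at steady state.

Thermal resistances in series:
R_inner film = 1/(h_i·A) = 1/(993×21.8) = 4.619×10^-5 K/W
R_copper = L/(kA) = 0.0019/(398×21.8) = 2.19×10^-7 K/W
R_outer film = 1/(h_o·A) = 1/(6.72×21.8) = 0.006826 K/W
R_total = 0.006873 K/W
Q = ΔT / R_total = 114 / 0.006873

Q ≈ 16600 W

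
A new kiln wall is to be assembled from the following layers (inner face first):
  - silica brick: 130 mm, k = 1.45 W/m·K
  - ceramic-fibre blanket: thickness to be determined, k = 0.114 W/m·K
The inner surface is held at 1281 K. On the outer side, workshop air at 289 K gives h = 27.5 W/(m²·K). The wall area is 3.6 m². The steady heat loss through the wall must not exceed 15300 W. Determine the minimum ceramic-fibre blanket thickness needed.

Treating each layer as a thermal resistance in series:
R_silica brick = L/(kA) = 0.13/(1.45×3.6) = 0.0249 K/W
R_outer film = 1/(h_o·A) = 1/(27.5×3.6) = 0.0101 K/W
Sum of the known resistances R_other = 0.03501 K/W
Required total resistance R_tot = ΔT/Q_allow = 992/15300 = 0.06484 K/W
R_ceramic-fibre blanket = R_tot − R_other = 0.02983 K/W
L = R·k·A = 0.02983×0.114×3.6

L ≈ 12.2 mm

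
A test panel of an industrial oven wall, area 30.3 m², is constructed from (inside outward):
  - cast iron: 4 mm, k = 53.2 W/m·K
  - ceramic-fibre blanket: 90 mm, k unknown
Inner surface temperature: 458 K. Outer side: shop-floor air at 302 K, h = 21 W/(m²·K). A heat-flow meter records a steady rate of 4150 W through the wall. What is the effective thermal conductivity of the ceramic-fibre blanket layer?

k ≈ 0.0825 W/(m·K)

Series thermal resistances:
R_cast iron = L/(kA) = 0.004/(53.2×30.3) = 2.481×10^-6 K/W
R_outer film = 1/(h_o·A) = 1/(21×30.3) = 0.001572 K/W
Sum of known resistances R_other = 0.001574 K/W
Total R = ΔT/Q = 156/4150 = 0.03759 K/W
R_ceramic-fibre blanket = R_total − R_other = 0.03602 K/W
k = L/(R·A) = 0.09/(0.03602×30.3)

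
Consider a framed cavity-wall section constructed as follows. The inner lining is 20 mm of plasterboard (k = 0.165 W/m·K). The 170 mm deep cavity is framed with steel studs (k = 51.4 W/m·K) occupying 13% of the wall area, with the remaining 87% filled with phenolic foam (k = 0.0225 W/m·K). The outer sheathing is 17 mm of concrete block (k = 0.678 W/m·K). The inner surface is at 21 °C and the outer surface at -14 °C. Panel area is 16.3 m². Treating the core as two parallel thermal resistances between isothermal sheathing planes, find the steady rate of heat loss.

Q ≈ 3320 W

Sheathing layers in series; stud and cavity paths in parallel between them.
R_inner = 0.02/(0.165×16.3) = 0.007436 K/W
R_stud  = 0.17/(51.4×0.13×16.3) = 0.001561 K/W
R_cav   = 0.17/(0.0225×0.87×16.3) = 0.5328 K/W
1/R_core = 1/R_stud + 1/R_cav → R_core = 0.001556 K/W
R_outer = 0.017/(0.678×16.3) = 0.001538 K/W
R_total = 0.01053 K/W
Q = ΔT/R_total = 35/0.01053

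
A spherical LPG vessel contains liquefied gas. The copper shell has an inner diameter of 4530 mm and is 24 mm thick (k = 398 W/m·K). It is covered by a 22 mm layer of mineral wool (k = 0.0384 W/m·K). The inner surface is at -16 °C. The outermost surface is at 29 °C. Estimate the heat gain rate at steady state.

Each spherical layer contributes R = (1/r_i − 1/r_o)/(4πk):
R_copper shell = (1/2.265 − 1/2.289)/(4π×398) = 9.256×10^-7 K/W
R_mineral wool = (1/2.289 − 1/2.311)/(4π×0.0384) = 0.008619 K/W
R_total = 0.00862 K/W
Q = ΔT/R_total = 45/0.00862

Q ≈ 5220 W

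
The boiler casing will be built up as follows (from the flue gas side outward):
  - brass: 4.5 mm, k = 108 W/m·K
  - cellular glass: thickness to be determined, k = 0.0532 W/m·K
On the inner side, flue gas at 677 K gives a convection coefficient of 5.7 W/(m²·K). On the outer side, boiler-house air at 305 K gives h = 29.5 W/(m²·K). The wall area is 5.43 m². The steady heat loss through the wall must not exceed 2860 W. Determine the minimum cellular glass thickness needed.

L ≈ 26.4 mm

Series thermal resistances:
R_inner film = 1/(h_i·A) = 1/(5.7×5.43) = 0.03231 K/W
R_brass = L/(kA) = 0.0045/(108×5.43) = 7.673×10^-6 K/W
R_outer film = 1/(h_o·A) = 1/(29.5×5.43) = 0.006243 K/W
Sum of the known resistances R_other = 0.03856 K/W
Required total resistance R_tot = ΔT/Q_allow = 372/2860 = 0.1301 K/W
R_cellular glass = R_tot − R_other = 0.09151 K/W
L = R·k·A = 0.09151×0.0532×5.43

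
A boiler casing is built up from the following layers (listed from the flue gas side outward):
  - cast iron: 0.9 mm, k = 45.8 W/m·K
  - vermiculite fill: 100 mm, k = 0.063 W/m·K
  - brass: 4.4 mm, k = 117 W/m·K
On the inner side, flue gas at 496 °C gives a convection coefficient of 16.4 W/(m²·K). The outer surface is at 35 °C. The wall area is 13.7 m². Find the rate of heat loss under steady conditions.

Series thermal resistances:
R_inner film = 1/(h_i·A) = 1/(16.4×13.7) = 0.004451 K/W
R_cast iron = L/(kA) = 0.0009/(45.8×13.7) = 1.434×10^-6 K/W
R_vermiculite fill = L/(kA) = 0.1/(0.063×13.7) = 0.1159 K/W
R_brass = L/(kA) = 0.0044/(117×13.7) = 2.745×10^-6 K/W
R_total = 0.1203 K/W
Q = ΔT / R_total = 461 / 0.1203

Q ≈ 3830 W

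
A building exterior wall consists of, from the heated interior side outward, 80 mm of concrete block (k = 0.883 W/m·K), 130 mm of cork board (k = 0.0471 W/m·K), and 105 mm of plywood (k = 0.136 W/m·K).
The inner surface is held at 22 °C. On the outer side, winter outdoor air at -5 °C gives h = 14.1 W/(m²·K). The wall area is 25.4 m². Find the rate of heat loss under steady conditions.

Q ≈ 186 W

Using the resistance-network approach (series):
R_concrete block = L/(kA) = 0.08/(0.883×25.4) = 0.003567 K/W
R_cork board = L/(kA) = 0.13/(0.0471×25.4) = 0.1087 K/W
R_plywood = L/(kA) = 0.105/(0.136×25.4) = 0.0304 K/W
R_outer film = 1/(h_o·A) = 1/(14.1×25.4) = 0.002792 K/W
R_total = 0.1454 K/W
Q = ΔT / R_total = 27 / 0.1454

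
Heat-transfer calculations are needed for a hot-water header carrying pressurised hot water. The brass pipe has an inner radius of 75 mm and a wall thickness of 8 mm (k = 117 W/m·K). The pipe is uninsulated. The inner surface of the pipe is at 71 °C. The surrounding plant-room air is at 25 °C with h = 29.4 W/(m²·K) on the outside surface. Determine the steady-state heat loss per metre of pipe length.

q′ ≈ 704 W/m

Radial resistances (cylindrical: R_cond = ln(r_o/r_i)/(2πkL), R_conv = 1/(h·2πrL)):
R_brass pipe wall = ln(83/75)/(2π×117×1) = 1.379×10^-4 K/W
R_outer film = 1/(h_o·2πr_oL) = 1/(29.4×2π×0.083×1) = 0.06522 K/W
R_total = 0.06536 K/W
Q = ΔT/R_total = 46/0.06536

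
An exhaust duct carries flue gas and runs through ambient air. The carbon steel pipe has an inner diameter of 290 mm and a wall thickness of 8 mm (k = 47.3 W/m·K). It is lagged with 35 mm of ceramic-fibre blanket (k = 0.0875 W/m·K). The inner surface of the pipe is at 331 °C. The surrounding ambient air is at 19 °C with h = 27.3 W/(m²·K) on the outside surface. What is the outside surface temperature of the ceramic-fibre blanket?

Per-layer cylindrical resistances, series-summed:
R_carbon steel pipe wall = ln(153/145)/(2π×47.3×1) = 1.807×10^-4 K/W
R_ceramic-fibre blanket = ln(188/153)/(2π×0.0875×1) = 0.3747 K/W
R_outer film = 1/(h_o·2πr_oL) = 1/(27.3×2π×0.188×1) = 0.03101 K/W
R_total = 0.4059 K/W
Q = ΔT/R_total = 312/0.4059
Q = 769 W/m
T_interface = T_inner − Q·ΣR(inner→interface) = 331 − 769×0.3749

T ≈ 42.8 °C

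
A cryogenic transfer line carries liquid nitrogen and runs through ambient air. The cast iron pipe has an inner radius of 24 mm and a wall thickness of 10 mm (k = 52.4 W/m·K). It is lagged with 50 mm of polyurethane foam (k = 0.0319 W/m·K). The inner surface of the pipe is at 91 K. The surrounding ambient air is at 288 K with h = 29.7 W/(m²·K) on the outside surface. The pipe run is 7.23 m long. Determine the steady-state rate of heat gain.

Cylindrical conduction, so R = ln(r₂/r₁)/(2πkL) per layer, in series:
R_cast iron pipe wall = ln(34/24)/(2π×52.4×7.23) = 1.463×10^-4 K/W
R_polyurethane foam = ln(84/34)/(2π×0.0319×7.23) = 0.6241 K/W
R_outer film = 1/(h_o·2πr_oL) = 1/(29.7×2π×0.084×7.23) = 0.008824 K/W
R_total = 0.6331 K/W
Q = ΔT/R_total = 197/0.6331

Q ≈ 311 W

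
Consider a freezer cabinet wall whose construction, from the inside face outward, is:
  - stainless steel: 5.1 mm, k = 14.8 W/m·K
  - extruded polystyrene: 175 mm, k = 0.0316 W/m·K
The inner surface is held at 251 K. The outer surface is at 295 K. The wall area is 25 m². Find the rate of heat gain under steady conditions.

Using the resistance-network approach (series):
R_stainless steel = L/(kA) = 0.0051/(14.8×25) = 1.378×10^-5 K/W
R_extruded polystyrene = L/(kA) = 0.175/(0.0316×25) = 0.2215 K/W
R_total = 0.2215 K/W
Q = ΔT / R_total = 44 / 0.2215

Q ≈ 199 W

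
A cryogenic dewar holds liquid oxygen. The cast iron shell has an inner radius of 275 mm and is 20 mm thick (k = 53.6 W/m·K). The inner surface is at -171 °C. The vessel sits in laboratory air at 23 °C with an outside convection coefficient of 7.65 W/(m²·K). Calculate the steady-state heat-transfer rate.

Q ≈ 1620 W

Radial (spherical) resistances in series:
R_cast iron shell = (1/0.275 − 1/0.295)/(4π×53.6) = 3.66×10^-4 K/W
R_outer film = 1/(h·4πr_o²) = 1/(7.65×4π×0.295²) = 0.1195 K/W
R_total = 0.1199 K/W
Q = ΔT/R_total = 194/0.1199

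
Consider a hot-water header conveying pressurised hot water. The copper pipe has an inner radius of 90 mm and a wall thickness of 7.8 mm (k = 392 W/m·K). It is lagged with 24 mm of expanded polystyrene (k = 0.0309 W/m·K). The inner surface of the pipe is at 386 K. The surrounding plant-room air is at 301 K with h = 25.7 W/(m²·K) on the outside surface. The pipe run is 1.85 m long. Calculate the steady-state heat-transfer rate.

Q ≈ 133 W

Radial resistances (cylindrical: R_cond = ln(r_o/r_i)/(2πkL), R_conv = 1/(h·2πrL)):
R_copper pipe wall = ln(97.8/90)/(2π×392×1.85) = 1.824×10^-5 K/W
R_expanded polystyrene = ln(121.8/97.8)/(2π×0.0309×1.85) = 0.611 K/W
R_outer film = 1/(h_o·2πr_oL) = 1/(25.7×2π×0.1218×1.85) = 0.02748 K/W
R_total = 0.6385 K/W
Q = ΔT/R_total = 85/0.6385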